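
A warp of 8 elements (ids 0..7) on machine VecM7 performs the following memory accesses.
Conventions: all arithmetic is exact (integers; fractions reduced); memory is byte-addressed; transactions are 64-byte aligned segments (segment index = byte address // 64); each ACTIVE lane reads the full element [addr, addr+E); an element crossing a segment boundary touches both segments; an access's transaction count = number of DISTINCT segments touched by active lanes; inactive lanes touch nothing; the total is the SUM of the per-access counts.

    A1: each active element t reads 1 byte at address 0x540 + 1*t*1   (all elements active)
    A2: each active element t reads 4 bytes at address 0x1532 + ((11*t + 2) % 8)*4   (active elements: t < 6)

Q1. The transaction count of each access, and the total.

A1: 1 transaction
A2: 2 transactions

Answer: 1,2; total 3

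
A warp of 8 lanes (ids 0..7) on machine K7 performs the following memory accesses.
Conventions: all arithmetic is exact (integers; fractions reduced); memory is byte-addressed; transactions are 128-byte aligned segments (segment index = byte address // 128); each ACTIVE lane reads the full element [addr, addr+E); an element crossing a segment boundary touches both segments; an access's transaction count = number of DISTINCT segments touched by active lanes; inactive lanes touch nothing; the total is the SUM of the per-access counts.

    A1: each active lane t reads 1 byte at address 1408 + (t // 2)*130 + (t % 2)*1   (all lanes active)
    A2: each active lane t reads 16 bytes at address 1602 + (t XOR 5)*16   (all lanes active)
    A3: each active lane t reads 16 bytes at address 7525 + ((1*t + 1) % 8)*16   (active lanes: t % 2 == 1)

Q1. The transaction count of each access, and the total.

A1: 4 transactions
A2: 2 transactions
A3: 2 transactions

Answer: 4,2,2; total 8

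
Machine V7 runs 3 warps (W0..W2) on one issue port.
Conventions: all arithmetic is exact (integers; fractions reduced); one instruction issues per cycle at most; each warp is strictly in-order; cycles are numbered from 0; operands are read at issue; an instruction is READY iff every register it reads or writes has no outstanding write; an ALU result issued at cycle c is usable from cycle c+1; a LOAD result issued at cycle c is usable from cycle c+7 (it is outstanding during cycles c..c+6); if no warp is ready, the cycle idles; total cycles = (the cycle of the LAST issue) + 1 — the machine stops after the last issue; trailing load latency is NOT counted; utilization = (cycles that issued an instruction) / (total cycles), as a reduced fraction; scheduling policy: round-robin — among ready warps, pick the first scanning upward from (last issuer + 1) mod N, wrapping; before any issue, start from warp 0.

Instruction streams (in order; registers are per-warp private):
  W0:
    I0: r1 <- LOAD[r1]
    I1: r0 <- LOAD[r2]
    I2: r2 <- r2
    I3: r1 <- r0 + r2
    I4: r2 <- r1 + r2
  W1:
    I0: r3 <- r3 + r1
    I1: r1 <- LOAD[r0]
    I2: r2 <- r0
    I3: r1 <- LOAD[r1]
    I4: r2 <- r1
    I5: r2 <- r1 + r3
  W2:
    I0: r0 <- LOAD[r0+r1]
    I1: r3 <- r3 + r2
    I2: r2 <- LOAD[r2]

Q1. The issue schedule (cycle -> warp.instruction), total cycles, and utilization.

cycle 0: W0.I0
cycle 1: W1.I0
cycle 2: W2.I0
cycle 3: W0.I1
cycle 4: W1.I1
cycle 5: W2.I1
cycle 6: W0.I2
cycle 7: W1.I2
cycle 8: W2.I2
cycle 9: idle
cycle 10: W0.I3
cycle 11: W1.I3
cycle 12: W0.I4
cycle 13: idle
cycle 14: idle
cycle 15: idle
cycle 16: idle
cycle 17: idle
cycle 18: W1.I4
cycle 19: W1.I5

Answer: 20 cycles, utilization 7/10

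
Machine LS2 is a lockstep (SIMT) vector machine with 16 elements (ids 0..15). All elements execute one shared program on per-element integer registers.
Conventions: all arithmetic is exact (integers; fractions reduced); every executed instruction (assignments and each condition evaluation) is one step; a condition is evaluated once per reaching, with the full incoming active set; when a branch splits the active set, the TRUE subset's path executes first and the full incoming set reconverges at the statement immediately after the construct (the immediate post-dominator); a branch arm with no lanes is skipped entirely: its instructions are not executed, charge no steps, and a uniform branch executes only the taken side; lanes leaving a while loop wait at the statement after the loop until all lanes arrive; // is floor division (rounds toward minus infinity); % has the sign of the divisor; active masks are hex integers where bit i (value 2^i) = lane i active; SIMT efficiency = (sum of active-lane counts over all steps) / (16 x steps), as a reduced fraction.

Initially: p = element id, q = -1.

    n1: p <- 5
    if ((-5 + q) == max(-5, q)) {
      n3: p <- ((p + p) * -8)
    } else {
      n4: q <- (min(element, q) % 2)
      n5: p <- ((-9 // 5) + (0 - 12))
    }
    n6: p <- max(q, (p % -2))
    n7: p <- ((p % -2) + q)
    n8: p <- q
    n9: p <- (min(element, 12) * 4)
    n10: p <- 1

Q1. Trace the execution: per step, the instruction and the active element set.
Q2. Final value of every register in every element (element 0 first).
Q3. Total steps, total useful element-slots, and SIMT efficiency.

step 0: p <- 5                       0xffff
step 1: eval ((-5 + q) == max(-5, q)) 0xffff
step 2: q <- (min(element, q) % 2)   0xffff
step 3: p <- ((-9 // 5) + (0 - 12))  0xffff
step 4: p <- max(q, (p % -2))        0xffff
step 5: p <- ((p % -2) + q)          0xffff
step 6: p <- q                       0xffff
step 7: p <- (min(element, 12) * 4)  0xffff
step 8: p <- 1                       0xffff

Answer: 9 steps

p: 1,1,1,1,1,1,1,1,1,1,1,1,1,1,1,1
q: 1,1,1,1,1,1,1,1,1,1,1,1,1,1,1,1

steps = 9; useful = 144; efficiency = 144/144 = 1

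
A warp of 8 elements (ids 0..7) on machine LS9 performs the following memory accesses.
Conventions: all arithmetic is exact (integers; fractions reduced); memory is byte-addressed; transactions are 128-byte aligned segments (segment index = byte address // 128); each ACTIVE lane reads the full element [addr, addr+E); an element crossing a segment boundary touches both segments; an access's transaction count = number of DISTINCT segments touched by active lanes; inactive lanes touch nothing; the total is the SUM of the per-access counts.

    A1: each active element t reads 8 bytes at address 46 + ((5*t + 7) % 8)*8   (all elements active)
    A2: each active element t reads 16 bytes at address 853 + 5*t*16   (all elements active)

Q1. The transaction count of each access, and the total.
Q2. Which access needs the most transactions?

A1: 1 transaction
A2: 6 transactions

Answer: 1,6; total 7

Answer: A2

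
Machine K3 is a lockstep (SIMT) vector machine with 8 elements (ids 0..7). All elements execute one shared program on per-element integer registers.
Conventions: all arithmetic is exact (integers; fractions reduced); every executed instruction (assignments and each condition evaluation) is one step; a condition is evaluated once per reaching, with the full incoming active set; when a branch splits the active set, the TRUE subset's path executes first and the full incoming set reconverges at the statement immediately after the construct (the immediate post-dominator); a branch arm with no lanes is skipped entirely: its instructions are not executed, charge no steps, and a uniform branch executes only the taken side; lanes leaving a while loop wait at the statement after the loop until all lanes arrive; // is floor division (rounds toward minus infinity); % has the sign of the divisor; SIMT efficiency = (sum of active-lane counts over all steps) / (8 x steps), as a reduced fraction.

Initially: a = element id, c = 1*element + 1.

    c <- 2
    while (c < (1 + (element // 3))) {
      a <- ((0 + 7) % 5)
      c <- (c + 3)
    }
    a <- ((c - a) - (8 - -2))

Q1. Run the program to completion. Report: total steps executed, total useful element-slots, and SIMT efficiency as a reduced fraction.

Answer: 6 steps, 30 useful, 5/8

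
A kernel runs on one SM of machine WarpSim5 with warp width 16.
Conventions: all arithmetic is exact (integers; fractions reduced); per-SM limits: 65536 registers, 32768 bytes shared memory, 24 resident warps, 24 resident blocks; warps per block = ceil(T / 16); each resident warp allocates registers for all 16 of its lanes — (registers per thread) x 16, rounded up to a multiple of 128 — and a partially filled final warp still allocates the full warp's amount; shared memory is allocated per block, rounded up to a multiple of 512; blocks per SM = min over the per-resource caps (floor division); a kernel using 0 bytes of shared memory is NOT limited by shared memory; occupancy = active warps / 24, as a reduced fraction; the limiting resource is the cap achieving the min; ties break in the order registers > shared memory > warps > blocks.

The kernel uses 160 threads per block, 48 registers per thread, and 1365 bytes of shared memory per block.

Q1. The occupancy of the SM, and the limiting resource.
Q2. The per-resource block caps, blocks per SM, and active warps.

Answer: occupancy 5/6, limited by warps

registers: 8 blocks
shared memory: 21 blocks
warps: 2 blocks
blocks: 24 blocks

Answer: 2 blocks, 20 active warps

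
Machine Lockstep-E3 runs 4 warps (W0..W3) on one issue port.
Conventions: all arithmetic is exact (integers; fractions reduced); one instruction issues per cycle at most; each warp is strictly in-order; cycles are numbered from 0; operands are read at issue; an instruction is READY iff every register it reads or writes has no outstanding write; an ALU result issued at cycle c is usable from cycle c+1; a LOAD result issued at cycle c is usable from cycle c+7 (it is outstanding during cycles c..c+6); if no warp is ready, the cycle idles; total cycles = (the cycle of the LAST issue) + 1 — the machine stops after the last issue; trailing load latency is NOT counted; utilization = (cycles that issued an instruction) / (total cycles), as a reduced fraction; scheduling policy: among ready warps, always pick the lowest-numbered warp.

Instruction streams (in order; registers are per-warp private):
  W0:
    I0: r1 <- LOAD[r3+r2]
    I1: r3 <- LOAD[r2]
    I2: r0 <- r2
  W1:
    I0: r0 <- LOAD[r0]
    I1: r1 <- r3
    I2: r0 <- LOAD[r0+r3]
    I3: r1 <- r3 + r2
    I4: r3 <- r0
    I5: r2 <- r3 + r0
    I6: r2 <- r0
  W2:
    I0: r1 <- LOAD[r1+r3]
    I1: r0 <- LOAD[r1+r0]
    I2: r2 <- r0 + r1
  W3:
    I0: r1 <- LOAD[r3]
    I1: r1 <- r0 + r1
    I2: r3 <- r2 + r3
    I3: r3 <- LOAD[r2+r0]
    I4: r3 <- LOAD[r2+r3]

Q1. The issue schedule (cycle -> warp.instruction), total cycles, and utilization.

cycle 0: W0.I0
cycle 1: W0.I1
cycle 2: W0.I2
cycle 3: W1.I0
cycle 4: W1.I1
cycle 5: W2.I0
cycle 6: W3.I0
cycle 7: idle
cycle 8: idle
cycle 9: idle
cycle 10: W1.I2
cycle 11: W1.I3
cycle 12: W2.I1
cycle 13: W3.I1
cycle 14: W3.I2
cycle 15: W3.I3
cycle 16: idle
cycle 17: W1.I4
cycle 18: W1.I5
cycle 19: W1.I6
cycle 20: W2.I2
cycle 21: idle
cycle 22: W3.I4

Answer: 23 cycles, utilization 18/23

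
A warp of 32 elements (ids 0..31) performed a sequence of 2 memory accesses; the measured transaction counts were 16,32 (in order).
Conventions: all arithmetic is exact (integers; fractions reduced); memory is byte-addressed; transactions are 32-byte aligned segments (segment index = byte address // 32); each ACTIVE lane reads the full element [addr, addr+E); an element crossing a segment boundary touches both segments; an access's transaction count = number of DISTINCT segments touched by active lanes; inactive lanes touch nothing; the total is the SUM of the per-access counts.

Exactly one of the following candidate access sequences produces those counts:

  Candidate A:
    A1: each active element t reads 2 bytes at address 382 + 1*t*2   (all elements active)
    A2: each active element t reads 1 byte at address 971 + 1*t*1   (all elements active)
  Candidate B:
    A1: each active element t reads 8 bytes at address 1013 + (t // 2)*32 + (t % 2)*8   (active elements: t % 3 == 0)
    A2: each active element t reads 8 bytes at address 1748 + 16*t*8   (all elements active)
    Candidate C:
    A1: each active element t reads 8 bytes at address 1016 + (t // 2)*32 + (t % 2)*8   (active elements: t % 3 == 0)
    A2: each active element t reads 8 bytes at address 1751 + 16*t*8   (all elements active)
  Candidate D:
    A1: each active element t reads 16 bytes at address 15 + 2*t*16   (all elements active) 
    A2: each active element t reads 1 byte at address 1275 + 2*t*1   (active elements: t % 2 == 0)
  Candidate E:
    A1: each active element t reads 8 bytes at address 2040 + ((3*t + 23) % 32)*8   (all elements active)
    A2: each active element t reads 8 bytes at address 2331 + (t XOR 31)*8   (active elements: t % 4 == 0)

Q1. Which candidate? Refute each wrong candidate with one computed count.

A: A1 gives 3 transactions, not 16
C: A1 gives 11 transactions, not 16
D: A1 gives 32 transactions, not 16
E: A1 gives 9 transactions, not 16
B: all counts match (16,32)

Answer: B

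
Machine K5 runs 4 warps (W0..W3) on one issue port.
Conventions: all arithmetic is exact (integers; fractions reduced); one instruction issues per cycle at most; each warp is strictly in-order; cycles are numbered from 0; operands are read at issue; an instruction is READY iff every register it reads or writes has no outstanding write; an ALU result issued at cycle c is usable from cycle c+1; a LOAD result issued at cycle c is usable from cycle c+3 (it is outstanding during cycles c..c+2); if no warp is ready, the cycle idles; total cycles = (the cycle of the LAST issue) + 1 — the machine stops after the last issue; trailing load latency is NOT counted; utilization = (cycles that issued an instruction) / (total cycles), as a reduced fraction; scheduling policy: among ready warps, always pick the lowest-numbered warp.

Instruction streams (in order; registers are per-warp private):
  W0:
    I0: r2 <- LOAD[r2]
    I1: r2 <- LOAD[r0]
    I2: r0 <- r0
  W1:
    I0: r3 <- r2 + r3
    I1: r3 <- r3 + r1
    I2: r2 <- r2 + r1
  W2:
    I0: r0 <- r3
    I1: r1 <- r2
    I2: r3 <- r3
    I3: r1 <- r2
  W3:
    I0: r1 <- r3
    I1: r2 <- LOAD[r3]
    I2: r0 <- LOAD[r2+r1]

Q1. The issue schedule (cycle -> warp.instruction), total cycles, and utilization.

cycle 0: W0.I0
cycle 1: W1.I0
cycle 2: W1.I1
cycle 3: W0.I1
cycle 4: W0.I2
cycle 5: W1.I2
cycle 6: W2.I0
cycle 7: W2.I1
cycle 8: W2.I2
cycle 9: W2.I3
cycle 10: W3.I0
cycle 11: W3.I1
cycle 12: idle
cycle 13: idle
cycle 14: W3.I2

Answer: 15 cycles, utilization 13/15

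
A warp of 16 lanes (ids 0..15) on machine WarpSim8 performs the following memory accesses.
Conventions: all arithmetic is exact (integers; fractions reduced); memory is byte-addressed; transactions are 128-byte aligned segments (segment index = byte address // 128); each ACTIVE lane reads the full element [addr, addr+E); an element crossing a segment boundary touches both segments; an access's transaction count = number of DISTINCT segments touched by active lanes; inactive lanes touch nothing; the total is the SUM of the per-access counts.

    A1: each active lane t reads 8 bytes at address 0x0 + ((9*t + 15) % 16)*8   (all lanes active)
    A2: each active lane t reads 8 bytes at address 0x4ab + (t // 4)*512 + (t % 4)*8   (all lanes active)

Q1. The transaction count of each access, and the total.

A1: 1 transaction
A2: 4 transactions

Answer: 1,4; total 5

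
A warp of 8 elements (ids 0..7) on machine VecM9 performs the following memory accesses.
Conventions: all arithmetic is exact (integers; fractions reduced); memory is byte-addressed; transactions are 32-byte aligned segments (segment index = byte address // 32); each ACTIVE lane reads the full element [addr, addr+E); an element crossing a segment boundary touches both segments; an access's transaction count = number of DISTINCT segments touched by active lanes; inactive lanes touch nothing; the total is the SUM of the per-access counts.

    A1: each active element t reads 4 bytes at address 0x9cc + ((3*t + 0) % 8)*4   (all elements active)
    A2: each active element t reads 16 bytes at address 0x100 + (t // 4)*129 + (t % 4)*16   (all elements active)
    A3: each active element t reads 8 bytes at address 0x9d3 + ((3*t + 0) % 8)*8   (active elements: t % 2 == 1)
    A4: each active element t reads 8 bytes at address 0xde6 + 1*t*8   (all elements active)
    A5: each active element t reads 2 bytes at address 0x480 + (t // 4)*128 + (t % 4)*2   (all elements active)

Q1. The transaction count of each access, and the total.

A1: 2 transactions
A2: 5 transactions
A3: 3 transactions
A4: 3 transactions
A5: 2 transactions

Answer: 2,5,3,3,2; total 15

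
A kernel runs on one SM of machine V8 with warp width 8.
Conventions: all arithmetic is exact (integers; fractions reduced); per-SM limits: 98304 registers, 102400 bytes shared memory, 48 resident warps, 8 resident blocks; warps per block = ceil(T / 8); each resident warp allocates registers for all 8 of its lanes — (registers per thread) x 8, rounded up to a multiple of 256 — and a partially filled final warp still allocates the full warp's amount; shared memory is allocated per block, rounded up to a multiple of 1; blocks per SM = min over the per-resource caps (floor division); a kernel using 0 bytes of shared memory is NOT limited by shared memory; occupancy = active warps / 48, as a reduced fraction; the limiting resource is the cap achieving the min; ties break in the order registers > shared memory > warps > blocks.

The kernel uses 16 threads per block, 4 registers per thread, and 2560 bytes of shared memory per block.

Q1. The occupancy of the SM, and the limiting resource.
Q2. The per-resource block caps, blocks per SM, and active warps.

Answer: occupancy 1/3, limited by blocks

registers: 192 blocks
shared memory: 40 blocks
warps: 24 blocks
blocks: 8 blocks

Answer: 8 blocks, 16 active warps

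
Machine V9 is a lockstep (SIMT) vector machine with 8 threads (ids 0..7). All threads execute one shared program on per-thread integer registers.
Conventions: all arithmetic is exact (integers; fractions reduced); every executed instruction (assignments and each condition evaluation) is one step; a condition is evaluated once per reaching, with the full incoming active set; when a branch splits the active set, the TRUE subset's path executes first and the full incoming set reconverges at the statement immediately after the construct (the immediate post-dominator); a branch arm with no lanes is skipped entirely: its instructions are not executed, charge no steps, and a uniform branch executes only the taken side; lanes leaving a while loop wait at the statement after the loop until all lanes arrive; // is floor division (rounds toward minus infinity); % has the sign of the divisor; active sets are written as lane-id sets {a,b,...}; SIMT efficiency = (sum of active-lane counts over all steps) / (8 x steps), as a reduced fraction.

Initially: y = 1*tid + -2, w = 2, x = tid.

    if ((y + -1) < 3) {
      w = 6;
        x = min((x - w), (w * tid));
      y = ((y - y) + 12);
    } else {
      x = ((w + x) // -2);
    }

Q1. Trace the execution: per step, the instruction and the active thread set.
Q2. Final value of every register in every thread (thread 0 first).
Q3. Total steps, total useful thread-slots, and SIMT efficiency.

step 0: eval ((y + -1) < 3)          {0,1,2,3,4,5,6,7}
step 1: w <- 6                       {0,1,2,3,4,5}
step 2: x <- min((x - w), (w * tid)) {0,1,2,3,4,5}
step 3: y <- ((y - y) + 12)          {0,1,2,3,4,5}
step 4: x <- ((w + x) // -2)         {6,7}

Answer: 5 steps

y: 12,12,12,12,12,12,4,5
w: 6,6,6,6,6,6,2,2
x: -6,-5,-4,-3,-2,-1,-4,-5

steps = 5; useful = 28; efficiency = 28/40 = 7/10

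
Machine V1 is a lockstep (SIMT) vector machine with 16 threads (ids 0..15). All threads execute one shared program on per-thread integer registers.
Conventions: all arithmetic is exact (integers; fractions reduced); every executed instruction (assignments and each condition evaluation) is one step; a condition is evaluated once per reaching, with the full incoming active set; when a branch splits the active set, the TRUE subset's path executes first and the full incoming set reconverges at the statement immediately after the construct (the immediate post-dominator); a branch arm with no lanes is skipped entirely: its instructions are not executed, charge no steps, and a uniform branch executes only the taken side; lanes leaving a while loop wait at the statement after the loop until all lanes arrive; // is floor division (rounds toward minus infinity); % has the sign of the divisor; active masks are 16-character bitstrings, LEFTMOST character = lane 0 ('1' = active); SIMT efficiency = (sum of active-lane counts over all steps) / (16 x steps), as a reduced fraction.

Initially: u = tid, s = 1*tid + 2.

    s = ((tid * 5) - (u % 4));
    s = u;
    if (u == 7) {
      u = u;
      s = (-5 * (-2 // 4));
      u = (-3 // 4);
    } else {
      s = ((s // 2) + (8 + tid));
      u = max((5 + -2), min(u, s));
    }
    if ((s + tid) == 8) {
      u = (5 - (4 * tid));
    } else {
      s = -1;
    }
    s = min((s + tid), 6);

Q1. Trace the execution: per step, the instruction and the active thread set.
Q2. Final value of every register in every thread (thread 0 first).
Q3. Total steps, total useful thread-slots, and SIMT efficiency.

step 0: s <- ((tid * 5) - (u % 4))   1111111111111111
step 1: s <- u                       1111111111111111
step 2: eval (u == 7)                1111111111111111
step 3: u <- u                       0000000100000000
step 4: s <- (-5 * (-2 // 4))        0000000100000000
step 5: u <- (-3 // 4)               0000000100000000
step 6: s <- ((s // 2) + (8 + tid))  1111111011111111
step 7: u <- max((5 + -2), min(u, s)) 1111111011111111
step 8: eval ((s + tid) == 8)        1111111111111111
step 9: u <- (5 - (4 * tid))         1000000000000000
step 10: s <- -1                      0111111111111111
step 11: s <- min((s + tid), 6)       1111111111111111

Answer: 12 steps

u: 5,3,3,3,4,5,6,-1,8,9,10,11,12,13,14,15
s: 6,0,1,2,3,4,5,6,6,6,6,6,6,6,6,6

steps = 12; useful = 129; efficiency = 129/192 = 43/64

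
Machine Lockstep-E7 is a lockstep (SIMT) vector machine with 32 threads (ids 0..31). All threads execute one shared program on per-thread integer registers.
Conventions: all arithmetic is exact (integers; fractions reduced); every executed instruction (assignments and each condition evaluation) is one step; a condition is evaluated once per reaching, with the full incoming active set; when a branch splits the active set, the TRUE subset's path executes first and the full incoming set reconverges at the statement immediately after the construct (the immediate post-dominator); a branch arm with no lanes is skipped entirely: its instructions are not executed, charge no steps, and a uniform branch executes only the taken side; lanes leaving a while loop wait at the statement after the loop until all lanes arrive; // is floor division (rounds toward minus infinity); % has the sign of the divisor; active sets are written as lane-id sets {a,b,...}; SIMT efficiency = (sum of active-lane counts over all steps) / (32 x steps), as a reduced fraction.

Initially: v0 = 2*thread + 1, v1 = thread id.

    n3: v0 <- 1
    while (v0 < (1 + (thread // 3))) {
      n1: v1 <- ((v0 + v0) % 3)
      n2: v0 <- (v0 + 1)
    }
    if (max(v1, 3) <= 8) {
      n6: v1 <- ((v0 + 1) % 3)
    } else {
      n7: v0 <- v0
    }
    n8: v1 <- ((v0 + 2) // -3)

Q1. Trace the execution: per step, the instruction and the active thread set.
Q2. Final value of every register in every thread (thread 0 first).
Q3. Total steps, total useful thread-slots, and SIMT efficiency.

step 0: v0 <- 1                      {0,1,2,3,4,5,6,7,8,9,10,11,12,13,14,15,16,17,18,19,20,21,22,23,24,25,26,27,28,29,30,31}
step 1: eval (v0 < (1 + (thread // 3))) {0,1,2,3,4,5,6,7,8,9,10,11,12,13,14,15,16,17,18,19,20,21,22,23,24,25,26,27,28,29,30,31}
step 2: v1 <- ((v0 + v0) % 3)        {3,4,5,6,7,8,9,10,11,12,13,14,15,16,17,18,19,20,21,22,23,24,25,26,27,28,29,30,31}
step 3: v0 <- (v0 + 1)               {3,4,5,6,7,8,9,10,11,12,13,14,15,16,17,18,19,20,21,22,23,24,25,26,27,28,29,30,31}
step 4: eval (v0 < (1 + (thread // 3))) {3,4,5,6,7,8,9,10,11,12,13,14,15,16,17,18,19,20,21,22,23,24,25,26,27,28,29,30,31}
step 5: v1 <- ((v0 + v0) % 3)        {6,7,8,9,10,11,12,13,14,15,16,17,18,19,20,21,22,23,24,25,26,27,28,29,30,31}
step 6: v0 <- (v0 + 1)               {6,7,8,9,10,11,12,13,14,15,16,17,18,19,20,21,22,23,24,25,26,27,28,29,30,31}
step 7: eval (v0 < (1 + (thread // 3))) {6,7,8,9,10,11,12,13,14,15,16,17,18,19,20,21,22,23,24,25,26,27,28,29,30,31}
step 8: v1 <- ((v0 + v0) % 3)        {9,10,11,12,13,14,15,16,17,18,19,20,21,22,23,24,25,26,27,28,29,30,31}
step 9: v0 <- (v0 + 1)               {9,10,11,12,13,14,15,16,17,18,19,20,21,22,23,24,25,26,27,28,29,30,31}
step 10: eval (v0 < (1 + (thread // 3))) {9,10,11,12,13,14,15,16,17,18,19,20,21,22,23,24,25,26,27,28,29,30,31}
step 11: v1 <- ((v0 + v0) % 3)        {12,13,14,15,16,17,18,19,20,21,22,23,24,25,26,27,28,29,30,31}
step 12: v0 <- (v0 + 1)               {12,13,14,15,16,17,18,19,20,21,22,23,24,25,26,27,28,29,30,31}
step 13: eval (v0 < (1 + (thread // 3))) {12,13,14,15,16,17,18,19,20,21,22,23,24,25,26,27,28,29,30,31}
step 14: v1 <- ((v0 + v0) % 3)        {15,16,17,18,19,20,21,22,23,24,25,26,27,28,29,30,31}
step 15: v0 <- (v0 + 1)               {15,16,17,18,19,20,21,22,23,24,25,26,27,28,29,30,31}
step 16: eval (v0 < (1 + (thread // 3))) {15,16,17,18,19,20,21,22,23,24,25,26,27,28,29,30,31}
step 17: v1 <- ((v0 + v0) % 3)        {18,19,20,21,22,23,24,25,26,27,28,29,30,31}
step 18: v0 <- (v0 + 1)               {18,19,20,21,22,23,24,25,26,27,28,29,30,31}
step 19: eval (v0 < (1 + (thread // 3))) {18,19,20,21,22,23,24,25,26,27,28,29,30,31}
step 20: v1 <- ((v0 + v0) % 3)        {21,22,23,24,25,26,27,28,29,30,31}
step 21: v0 <- (v0 + 1)               {21,22,23,24,25,26,27,28,29,30,31}
step 22: eval (v0 < (1 + (thread // 3))) {21,22,23,24,25,26,27,28,29,30,31}
step 23: v1 <- ((v0 + v0) % 3)        {24,25,26,27,28,29,30,31}
step 24: v0 <- (v0 + 1)               {24,25,26,27,28,29,30,31}
step 25: eval (v0 < (1 + (thread // 3))) {24,25,26,27,28,29,30,31}
step 26: v1 <- ((v0 + v0) % 3)        {27,28,29,30,31}
step 27: v0 <- (v0 + 1)               {27,28,29,30,31}
step 28: eval (v0 < (1 + (thread // 3))) {27,28,29,30,31}
step 29: v1 <- ((v0 + v0) % 3)        {30,31}
step 30: v0 <- (v0 + 1)               {30,31}
step 31: eval (v0 < (1 + (thread // 3))) {30,31}
step 32: eval (max(v1, 3) <= 8)       {0,1,2,3,4,5,6,7,8,9,10,11,12,13,14,15,16,17,18,19,20,21,22,23,24,25,26,27,28,29,30,31}
step 33: v1 <- ((v0 + 1) % 3)         {0,1,2,3,4,5,6,7,8,9,10,11,12,13,14,15,16,17,18,19,20,21,22,23,24,25,26,27,28,29,30,31}
step 34: v1 <- ((v0 + 2) // -3)       {0,1,2,3,4,5,6,7,8,9,10,11,12,13,14,15,16,17,18,19,20,21,22,23,24,25,26,27,28,29,30,31}

Answer: 35 steps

v0: 1,1,1,2,2,2,3,3,3,4,4,4,5,5,5,6,6,6,7,7,7,8,8,8,9,9,9,10,10,10,11,11
v1: -1,-1,-1,-2,-2,-2,-2,-2,-2,-2,-2,-2,-3,-3,-3,-3,-3,-3,-3,-3,-3,-4,-4,-4,-4,-4,-4,-4,-4,-4,-5,-5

steps = 35; useful = 625; efficiency = 625/1120 = 125/224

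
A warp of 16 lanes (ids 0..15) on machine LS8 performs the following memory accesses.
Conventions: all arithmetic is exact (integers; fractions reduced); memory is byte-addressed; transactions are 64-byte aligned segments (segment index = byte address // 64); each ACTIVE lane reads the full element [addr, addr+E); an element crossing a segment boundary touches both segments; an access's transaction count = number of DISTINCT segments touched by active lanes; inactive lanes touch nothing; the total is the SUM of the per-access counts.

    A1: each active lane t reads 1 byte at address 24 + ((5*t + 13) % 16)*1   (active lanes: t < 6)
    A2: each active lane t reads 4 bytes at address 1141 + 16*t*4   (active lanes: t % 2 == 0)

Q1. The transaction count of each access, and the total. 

A1: 1 transaction
A2: 8 transactions

Answer: 1,8; total 9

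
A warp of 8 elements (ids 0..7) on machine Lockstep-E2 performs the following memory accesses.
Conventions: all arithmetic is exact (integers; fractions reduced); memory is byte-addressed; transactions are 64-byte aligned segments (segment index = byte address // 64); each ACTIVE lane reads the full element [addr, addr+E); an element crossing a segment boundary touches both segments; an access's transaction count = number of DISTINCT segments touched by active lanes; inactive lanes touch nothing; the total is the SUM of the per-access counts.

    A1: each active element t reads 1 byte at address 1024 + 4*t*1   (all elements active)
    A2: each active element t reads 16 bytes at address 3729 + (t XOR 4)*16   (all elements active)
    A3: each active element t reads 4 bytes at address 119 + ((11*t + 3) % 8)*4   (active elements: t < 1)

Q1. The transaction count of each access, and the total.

A1: 1 transaction
A2: 3 transactions
A3: 1 transaction

Answer: 1,3,1; total 5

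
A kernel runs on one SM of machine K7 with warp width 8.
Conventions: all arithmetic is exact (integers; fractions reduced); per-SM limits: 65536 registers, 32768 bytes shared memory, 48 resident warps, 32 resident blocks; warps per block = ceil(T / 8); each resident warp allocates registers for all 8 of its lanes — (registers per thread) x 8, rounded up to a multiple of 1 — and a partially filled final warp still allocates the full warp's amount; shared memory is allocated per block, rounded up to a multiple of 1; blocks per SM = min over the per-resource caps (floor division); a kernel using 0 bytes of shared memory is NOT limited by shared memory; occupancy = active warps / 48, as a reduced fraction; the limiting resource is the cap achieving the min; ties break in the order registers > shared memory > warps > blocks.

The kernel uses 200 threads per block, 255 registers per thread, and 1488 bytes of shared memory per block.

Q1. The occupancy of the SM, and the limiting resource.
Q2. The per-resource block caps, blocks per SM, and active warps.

Answer: occupancy 25/48, limited by registers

registers: 1 block
shared memory: 22 blocks
warps: 1 block
blocks: 32 blocks

Answer: 1 block, 25 active warps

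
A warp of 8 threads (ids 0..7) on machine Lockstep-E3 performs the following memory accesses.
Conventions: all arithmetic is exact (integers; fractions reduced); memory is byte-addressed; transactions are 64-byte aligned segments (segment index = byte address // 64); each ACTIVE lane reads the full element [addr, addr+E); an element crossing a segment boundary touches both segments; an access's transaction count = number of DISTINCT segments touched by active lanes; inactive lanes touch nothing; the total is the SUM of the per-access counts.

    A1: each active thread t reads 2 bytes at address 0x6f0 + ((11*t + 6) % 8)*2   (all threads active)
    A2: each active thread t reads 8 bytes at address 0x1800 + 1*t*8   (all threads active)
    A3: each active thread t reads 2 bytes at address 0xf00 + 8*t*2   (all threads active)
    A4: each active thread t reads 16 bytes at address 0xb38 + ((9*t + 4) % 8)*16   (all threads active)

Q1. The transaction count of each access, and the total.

A1: 1 transaction
A2: 1 transaction
A3: 2 transactions
A4: 3 transactions

Answer: 1,1,2,3; total 7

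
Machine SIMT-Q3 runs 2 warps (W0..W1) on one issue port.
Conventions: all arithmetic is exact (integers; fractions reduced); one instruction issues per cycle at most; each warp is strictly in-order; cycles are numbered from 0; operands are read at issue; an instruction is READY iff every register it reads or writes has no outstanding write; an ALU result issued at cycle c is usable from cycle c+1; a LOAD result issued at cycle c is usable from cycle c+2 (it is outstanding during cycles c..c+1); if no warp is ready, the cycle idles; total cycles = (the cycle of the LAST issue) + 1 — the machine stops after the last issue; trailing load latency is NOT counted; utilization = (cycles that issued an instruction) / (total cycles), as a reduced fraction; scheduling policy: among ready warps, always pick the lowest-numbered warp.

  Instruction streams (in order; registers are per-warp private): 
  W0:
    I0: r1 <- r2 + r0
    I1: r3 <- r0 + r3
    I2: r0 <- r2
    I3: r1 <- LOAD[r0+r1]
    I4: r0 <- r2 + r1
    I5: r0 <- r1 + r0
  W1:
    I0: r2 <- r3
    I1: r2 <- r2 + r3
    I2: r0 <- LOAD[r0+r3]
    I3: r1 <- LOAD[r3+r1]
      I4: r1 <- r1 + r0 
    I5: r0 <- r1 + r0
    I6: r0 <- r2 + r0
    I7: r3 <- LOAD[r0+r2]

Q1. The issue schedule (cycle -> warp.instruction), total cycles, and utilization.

cycle 0: W0.I0
cycle 1: W0.I1
cycle 2: W0.I2
cycle 3: W0.I3
cycle 4: W1.I0
cycle 5: W0.I4
cycle 6: W0.I5
cycle 7: W1.I1
cycle 8: W1.I2
cycle 9: W1.I3
cycle 10: idle
cycle 11: W1.I4
cycle 12: W1.I5
cycle 13: W1.I6
cycle 14: W1.I7

Answer: 15 cycles, utilization 14/15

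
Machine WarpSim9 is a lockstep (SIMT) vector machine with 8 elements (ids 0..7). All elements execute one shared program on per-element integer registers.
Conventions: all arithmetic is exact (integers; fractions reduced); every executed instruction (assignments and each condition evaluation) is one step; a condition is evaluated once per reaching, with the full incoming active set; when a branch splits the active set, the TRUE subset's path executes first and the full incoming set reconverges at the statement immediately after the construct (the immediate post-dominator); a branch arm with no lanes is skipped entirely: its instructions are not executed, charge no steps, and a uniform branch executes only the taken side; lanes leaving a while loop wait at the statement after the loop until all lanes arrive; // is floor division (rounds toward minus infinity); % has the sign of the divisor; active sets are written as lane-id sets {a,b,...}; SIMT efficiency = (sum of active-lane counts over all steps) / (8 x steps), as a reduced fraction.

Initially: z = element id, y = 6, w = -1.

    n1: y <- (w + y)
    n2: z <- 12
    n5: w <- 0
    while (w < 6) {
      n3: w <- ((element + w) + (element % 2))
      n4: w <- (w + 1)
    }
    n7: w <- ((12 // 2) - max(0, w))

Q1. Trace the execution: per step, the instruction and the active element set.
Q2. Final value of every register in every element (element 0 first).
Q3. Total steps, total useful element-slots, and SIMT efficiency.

step 0: y <- (w + y)                 {0,1,2,3,4,5,6,7}
step 1: z <- 12                      {0,1,2,3,4,5,6,7}
step 2: w <- 0                       {0,1,2,3,4,5,6,7}
step 3: eval (w < 6)                 {0,1,2,3,4,5,6,7}
step 4: w <- ((element + w) + (element % 2)) {0,1,2,3,4,5,6,7}
step 5: w <- (w + 1)                 {0,1,2,3,4,5,6,7}
step 6: eval (w < 6)                 {0,1,2,3,4,5,6,7}
step 7: w <- ((element + w) + (element % 2)) {0,1,2,3,4}
step 8: w <- (w + 1)                 {0,1,2,3,4}
step 9: eval (w < 6)                 {0,1,2,3,4}
step 10: w <- ((element + w) + (element % 2)) {0}
step 11: w <- (w + 1)                 {0}
step 12: eval (w < 6)                 {0}
step 13: w <- ((element + w) + (element % 2)) {0}
step 14: w <- (w + 1)                 {0}
step 15: eval (w < 6)                 {0}
step 16: w <- ((element + w) + (element % 2)) {0}
step 17: w <- (w + 1)                 {0}
step 18: eval (w < 6)                 {0}
step 19: w <- ((element + w) + (element % 2)) {0}
step 20: w <- (w + 1)                 {0}
step 21: eval (w < 6)                 {0}
step 22: w <- ((12 // 2) - max(0, w)) {0,1,2,3,4,5,6,7}

Answer: 23 steps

z: 12,12,12,12,12,12,12,12
y: 5,5,5,5,5,5,5,5
w: 0,0,0,-4,-4,-1,-1,-3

steps = 23; useful = 91; efficiency = 91/184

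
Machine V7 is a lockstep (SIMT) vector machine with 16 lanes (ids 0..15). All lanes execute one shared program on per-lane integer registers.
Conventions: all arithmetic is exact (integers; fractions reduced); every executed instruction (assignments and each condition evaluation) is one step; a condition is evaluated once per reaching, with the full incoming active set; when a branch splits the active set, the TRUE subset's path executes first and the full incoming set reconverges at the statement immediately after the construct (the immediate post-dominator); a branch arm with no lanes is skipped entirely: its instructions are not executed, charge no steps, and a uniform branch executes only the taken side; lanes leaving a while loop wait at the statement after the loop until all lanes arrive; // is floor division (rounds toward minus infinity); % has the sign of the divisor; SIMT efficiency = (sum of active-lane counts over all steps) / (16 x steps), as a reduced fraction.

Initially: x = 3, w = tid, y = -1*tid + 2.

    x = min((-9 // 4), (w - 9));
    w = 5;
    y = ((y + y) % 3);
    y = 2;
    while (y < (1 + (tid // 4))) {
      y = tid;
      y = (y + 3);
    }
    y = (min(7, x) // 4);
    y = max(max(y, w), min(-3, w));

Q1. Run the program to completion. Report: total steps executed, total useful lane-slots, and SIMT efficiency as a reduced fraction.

Answer: 10 steps, 136 useful, 17/20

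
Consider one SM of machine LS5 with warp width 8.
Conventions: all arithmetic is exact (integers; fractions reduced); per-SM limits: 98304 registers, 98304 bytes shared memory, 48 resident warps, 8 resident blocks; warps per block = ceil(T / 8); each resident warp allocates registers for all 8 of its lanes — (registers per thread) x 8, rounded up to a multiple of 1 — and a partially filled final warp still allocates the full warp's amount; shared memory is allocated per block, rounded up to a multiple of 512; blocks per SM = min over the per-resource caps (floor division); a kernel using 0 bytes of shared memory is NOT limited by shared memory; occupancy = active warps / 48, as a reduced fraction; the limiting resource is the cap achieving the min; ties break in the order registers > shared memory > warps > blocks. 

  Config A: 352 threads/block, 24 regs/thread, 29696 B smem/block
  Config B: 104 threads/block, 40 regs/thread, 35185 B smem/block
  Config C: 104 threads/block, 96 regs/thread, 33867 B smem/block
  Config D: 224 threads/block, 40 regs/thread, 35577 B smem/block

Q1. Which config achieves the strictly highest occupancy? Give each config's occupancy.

occupancies: A 11/12, B 13/24, C 13/24, D 7/12

Answer: A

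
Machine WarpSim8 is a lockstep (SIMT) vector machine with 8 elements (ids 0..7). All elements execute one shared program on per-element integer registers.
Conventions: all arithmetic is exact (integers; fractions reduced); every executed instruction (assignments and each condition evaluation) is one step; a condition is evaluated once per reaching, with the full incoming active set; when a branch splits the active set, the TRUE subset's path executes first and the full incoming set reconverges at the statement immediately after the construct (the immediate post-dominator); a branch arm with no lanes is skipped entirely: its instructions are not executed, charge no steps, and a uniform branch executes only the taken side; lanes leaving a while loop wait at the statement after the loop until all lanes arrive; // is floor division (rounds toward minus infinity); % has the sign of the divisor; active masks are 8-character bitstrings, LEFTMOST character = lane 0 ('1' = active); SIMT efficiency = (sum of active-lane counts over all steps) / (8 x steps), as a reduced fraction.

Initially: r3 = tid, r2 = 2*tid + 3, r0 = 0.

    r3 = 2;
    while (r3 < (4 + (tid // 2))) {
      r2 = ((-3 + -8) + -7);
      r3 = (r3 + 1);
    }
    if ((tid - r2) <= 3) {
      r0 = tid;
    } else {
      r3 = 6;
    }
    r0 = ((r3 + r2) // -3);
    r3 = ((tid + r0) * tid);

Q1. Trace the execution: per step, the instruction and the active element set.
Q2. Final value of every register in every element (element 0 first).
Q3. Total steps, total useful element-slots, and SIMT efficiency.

step 0: r3 <- 2                      11111111
step 1: eval (r3 < (4 + (tid // 2))) 11111111
step 2: r2 <- ((-3 + -8) + -7)       11111111
step 3: r3 <- (r3 + 1)               11111111
step 4: eval (r3 < (4 + (tid // 2))) 11111111
step 5: r2 <- ((-3 + -8) + -7)       11111111
step 6: r3 <- (r3 + 1)               11111111
step 7: eval (r3 < (4 + (tid // 2))) 11111111
step 8: r2 <- ((-3 + -8) + -7)       00111111
step 9: r3 <- (r3 + 1)               00111111
step 10: eval (r3 < (4 + (tid // 2))) 00111111
step 11: r2 <- ((-3 + -8) + -7)       00001111
step 12: r3 <- (r3 + 1)               00001111
step 13: eval (r3 < (4 + (tid // 2))) 00001111
step 14: r2 <- ((-3 + -8) + -7)       00000011
step 15: r3 <- (r3 + 1)               00000011
step 16: eval (r3 < (4 + (tid // 2))) 00000011
step 17: eval ((tid - r2) <= 3)       11111111
step 18: r3 <- 6                      11111111
step 19: r0 <- ((r3 + r2) // -3)      11111111
step 20: r3 <- ((tid + r0) * tid)     11111111

Answer: 21 steps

r3: 0,5,12,21,32,45,60,77
r2: -18,-18,-18,-18,-18,-18,-18,-18
r0: 4,4,4,4,4,4,4,4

steps = 21; useful = 132; efficiency = 132/168 = 11/14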